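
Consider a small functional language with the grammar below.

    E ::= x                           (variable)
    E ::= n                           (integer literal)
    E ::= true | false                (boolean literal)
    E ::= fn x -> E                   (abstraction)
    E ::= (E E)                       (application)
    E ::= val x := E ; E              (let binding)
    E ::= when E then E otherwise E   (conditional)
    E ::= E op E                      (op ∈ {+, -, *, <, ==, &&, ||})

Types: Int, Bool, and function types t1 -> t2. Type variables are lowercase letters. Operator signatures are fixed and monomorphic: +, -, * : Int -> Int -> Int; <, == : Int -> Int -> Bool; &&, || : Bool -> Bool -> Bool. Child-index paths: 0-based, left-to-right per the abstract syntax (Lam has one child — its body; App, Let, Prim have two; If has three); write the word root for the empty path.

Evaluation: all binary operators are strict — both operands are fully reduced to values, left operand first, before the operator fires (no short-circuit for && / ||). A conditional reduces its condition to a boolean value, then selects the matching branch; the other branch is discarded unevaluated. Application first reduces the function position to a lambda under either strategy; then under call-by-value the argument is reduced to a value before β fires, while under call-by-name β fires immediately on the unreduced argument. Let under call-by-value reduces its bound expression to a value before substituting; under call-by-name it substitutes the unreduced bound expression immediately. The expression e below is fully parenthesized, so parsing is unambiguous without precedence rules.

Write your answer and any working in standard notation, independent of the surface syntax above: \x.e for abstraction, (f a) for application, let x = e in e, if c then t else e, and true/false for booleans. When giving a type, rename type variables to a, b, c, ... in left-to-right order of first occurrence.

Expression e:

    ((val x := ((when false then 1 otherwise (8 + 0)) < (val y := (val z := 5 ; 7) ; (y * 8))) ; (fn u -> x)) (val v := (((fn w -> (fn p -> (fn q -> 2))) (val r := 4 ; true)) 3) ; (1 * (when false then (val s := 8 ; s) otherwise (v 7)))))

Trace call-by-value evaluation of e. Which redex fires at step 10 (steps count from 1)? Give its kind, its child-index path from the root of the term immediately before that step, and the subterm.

Trace:
step 0: ((let x = ((if false then 1 else (8 + 0)) < (let y = (let z = 5 in 7) in (y * 8))) in (\u.x)) (let v = (((\w.(\p.(\q.2))) (let r = 4 in true)) 3) in (1 * (if false then (let s = 8 in s) else (v 7)))))
step 1: [if@0.0.0] ((let x = ((8 + 0) < (let y = (let z = 5 in 7) in (y * 8))) in (\u.x)) (let v = (((\w.(\p.(\q.2))) (let r = 4 in true)) 3) in (1 * (if false then (let s = 8 in s) else (v 7)))))
step 2: [delta@0.0.0] ((let x = (8 < (let y = (let z = 5 in 7) in (y * 8))) in (\u.x)) (let v = (((\w.(\p.(\q.2))) (let r = 4 in true)) 3) in (1 * (if false then (let s = 8 in s) else (v 7)))))
step 3: [let@0.0.1.0] ((let x = (8 < (let y = 7 in (y * 8))) in (\u.x)) (let v = (((\w.(\p.(\q.2))) (let r = 4 in true)) 3) in (1 * (if false then (let s = 8 in s) else (v 7)))))
step 4: [let@0.0.1] ((let x = (8 < (7 * 8)) in (\u.x)) (let v = (((\w.(\p.(\q.2))) (let r = 4 in true)) 3) in (1 * (if false then (let s = 8 in s) else (v 7)))))
step 5: [delta@0.0.1] ((let x = (8 < 56) in (\u.x)) (let v = (((\w.(\p.(\q.2))) (let r = 4 in true)) 3) in (1 * (if false then (let s = 8 in s) else (v 7)))))
step 6: [delta@0.0] ((let x = true in (\u.x)) (let v = (((\w.(\p.(\q.2))) (let r = 4 in true)) 3) in (1 * (if false then (let s = 8 in s) else (v 7)))))
step 7: [let@0] ((\u.true) (let v = (((\w.(\p.(\q.2))) (let r = 4 in true)) 3) in (1 * (if false then (let s = 8 in s) else (v 7)))))
step 8: [let@1.0.0.1] ((\u.true) (let v = (((\w.(\p.(\q.2))) true) 3) in (1 * (if false then (let s = 8 in s) else (v 7)))))
step 9: [beta@1.0.0] ((\u.true) (let v = ((\p.(\q.2)) 3) in (1 * (if false then (let s = 8 in s) else (v 7)))))
step 10: [beta@1.0] ((\u.true) (let v = (\q.2) in (1 * (if false then (let s = 8 in s) else (v 7)))))

Answer: beta at 1.0 : ((\p.(\q.2)) 3)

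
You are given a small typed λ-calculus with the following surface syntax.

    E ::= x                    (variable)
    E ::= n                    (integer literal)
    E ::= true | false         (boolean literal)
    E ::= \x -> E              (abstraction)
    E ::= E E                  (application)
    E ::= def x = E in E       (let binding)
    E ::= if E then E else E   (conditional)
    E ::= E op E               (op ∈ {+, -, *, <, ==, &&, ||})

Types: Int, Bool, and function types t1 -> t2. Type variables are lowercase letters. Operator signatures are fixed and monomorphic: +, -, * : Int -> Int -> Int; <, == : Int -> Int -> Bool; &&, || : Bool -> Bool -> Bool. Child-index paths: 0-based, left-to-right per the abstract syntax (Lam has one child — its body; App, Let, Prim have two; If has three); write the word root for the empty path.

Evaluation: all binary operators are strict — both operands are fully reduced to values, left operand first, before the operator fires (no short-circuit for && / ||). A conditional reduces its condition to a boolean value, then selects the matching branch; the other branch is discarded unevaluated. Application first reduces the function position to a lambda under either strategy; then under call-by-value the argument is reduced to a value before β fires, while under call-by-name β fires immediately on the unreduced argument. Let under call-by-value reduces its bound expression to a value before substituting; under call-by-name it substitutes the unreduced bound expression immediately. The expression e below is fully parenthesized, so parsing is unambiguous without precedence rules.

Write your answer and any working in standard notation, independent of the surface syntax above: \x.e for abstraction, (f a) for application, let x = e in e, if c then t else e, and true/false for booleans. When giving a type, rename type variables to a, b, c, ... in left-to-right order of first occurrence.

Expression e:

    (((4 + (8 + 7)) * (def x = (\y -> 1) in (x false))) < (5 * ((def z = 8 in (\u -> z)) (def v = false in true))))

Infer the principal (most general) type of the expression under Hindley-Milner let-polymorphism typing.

Working:
  unify Int ~ Int
  unify Int ~ Int
  unify Int ~ Int
  unify Int ~ Int
  unify Int ~ Int
\y._ : a -> Int
let x : forall. a -> Int
x : b -> Int
  unify b -> Int ~ Bool -> c
  unify b ~ Bool
  unify Int ~ c
_ _ : Int
  unify Int ~ Int
  unify Int ~ Int
  unify Int ~ Int
let z : Int
z : Int
\u._ : d -> Int
let v : Bool
  unify d -> Int ~ Bool -> e
  unify d ~ Bool
  unify Int ~ e
_ _ : Int
  unify Int ~ Int
  unify Int ~ Int

Answer: Bool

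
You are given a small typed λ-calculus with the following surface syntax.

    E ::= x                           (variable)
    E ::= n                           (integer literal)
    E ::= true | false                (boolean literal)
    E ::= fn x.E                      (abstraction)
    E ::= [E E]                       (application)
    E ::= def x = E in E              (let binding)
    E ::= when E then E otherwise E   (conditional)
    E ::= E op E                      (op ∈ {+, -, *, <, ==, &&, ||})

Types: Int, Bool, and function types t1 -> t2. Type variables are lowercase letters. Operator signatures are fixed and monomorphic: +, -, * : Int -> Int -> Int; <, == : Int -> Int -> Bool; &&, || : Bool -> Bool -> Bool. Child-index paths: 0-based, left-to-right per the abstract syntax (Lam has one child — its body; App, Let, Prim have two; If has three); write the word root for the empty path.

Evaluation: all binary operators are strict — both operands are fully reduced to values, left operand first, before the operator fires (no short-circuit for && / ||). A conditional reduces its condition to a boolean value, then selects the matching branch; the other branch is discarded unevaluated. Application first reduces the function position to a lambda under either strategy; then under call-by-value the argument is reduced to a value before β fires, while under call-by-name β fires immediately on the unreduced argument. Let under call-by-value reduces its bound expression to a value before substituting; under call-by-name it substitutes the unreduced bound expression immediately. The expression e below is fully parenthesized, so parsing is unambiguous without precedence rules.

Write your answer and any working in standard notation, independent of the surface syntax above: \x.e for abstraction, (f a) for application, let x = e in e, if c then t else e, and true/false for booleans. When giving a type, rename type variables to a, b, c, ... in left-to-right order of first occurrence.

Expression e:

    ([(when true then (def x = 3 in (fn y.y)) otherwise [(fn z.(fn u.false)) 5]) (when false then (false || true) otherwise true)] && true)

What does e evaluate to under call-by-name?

Working:
step 0: (((if true then (let x = 3 in (\y.y)) else ((\z.(\u.false)) 5)) (if false then (false || true) else true)) && true)
step 1: [if@0.0] (((let x = 3 in (\y.y)) (if false then (false || true) else true)) && true)
step 2: [let@0.0] (((\y.y) (if false then (false || true) else true)) && true)
step 3: [beta@0] ((if false then (false || true) else true) && true)
step 4: [if@0] (true && true)
step 5: [delta@root] true

Answer: true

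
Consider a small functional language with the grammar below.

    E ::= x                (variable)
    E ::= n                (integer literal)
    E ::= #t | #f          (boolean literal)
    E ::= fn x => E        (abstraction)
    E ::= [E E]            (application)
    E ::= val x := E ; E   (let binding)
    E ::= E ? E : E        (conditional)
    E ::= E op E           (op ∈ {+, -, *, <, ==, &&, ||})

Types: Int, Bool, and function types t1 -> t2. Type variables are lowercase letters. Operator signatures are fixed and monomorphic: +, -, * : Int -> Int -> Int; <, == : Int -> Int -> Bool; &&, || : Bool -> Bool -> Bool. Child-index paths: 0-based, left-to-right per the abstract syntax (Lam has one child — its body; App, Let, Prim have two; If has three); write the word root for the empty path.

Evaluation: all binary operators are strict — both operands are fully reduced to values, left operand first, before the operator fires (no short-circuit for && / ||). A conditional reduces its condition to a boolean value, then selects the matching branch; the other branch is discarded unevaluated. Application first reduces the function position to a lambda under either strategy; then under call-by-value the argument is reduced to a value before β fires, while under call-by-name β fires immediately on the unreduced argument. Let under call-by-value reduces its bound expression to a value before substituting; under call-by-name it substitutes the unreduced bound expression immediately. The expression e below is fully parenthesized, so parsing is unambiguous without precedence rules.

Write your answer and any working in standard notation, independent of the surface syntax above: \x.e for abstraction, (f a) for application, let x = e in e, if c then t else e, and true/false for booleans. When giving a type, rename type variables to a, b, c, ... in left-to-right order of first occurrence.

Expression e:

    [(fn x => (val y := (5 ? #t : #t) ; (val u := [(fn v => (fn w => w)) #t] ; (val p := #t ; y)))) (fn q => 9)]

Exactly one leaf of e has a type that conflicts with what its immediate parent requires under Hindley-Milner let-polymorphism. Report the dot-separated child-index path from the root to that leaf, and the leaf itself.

Trace:
  unify Int ~ Bool
  FAIL: mismatch Int ~ Bool

Answer: 0.0.0.0 : 5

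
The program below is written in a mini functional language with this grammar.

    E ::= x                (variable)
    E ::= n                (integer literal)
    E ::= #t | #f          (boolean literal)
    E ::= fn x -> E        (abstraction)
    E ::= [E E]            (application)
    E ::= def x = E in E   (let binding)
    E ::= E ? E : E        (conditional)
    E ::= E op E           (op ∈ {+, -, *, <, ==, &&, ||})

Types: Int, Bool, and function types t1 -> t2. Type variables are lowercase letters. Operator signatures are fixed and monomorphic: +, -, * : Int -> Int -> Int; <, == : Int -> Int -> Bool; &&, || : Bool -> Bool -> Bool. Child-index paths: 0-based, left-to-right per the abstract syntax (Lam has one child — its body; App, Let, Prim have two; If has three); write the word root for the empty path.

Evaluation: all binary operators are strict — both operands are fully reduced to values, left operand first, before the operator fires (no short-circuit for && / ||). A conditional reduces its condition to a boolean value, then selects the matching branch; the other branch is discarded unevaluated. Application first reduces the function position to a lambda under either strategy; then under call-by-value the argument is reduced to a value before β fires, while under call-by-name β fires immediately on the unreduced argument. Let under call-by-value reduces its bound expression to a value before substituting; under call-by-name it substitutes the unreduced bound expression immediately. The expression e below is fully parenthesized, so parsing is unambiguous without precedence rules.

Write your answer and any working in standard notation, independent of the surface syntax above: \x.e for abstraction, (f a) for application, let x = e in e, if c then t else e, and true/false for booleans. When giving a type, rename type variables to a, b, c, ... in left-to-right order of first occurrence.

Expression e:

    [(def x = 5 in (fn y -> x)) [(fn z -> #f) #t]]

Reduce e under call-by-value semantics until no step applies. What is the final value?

Answer: 5

Derivation:
step 0: ((let x = 5 in (\y.x)) ((\z.false) true))
step 1: [let@0] ((\y.5) ((\z.false) true))
step 2: [beta@1] ((\y.5) false)
step 3: [beta@root] 5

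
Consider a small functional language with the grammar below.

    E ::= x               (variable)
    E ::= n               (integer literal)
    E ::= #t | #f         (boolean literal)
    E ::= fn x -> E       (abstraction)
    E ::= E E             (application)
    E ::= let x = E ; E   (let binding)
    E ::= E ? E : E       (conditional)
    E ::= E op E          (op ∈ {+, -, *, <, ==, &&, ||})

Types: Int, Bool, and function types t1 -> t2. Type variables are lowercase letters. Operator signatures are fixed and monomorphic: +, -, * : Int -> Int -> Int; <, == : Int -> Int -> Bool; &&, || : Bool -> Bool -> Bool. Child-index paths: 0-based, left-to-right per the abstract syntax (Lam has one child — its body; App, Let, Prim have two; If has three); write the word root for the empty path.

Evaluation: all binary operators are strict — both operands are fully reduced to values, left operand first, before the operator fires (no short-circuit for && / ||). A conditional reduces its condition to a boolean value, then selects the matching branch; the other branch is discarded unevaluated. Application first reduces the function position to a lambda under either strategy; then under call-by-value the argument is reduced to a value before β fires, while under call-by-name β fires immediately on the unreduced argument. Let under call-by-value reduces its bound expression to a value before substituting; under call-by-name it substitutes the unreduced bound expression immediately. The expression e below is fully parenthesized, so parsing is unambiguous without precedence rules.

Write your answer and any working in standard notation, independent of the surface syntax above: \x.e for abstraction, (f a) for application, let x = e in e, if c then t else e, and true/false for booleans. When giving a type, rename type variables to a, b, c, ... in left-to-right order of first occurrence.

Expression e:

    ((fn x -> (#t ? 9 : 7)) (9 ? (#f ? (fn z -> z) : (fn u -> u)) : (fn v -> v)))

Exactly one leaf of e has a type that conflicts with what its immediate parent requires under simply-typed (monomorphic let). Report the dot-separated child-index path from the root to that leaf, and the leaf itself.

Answer: 1.0 : 9

Working:
  unify Bool ~ Bool
  unify Int ~ Int
\x._ : a -> Int
  unify Int ~ Bool
  FAIL: mismatch Int ~ Bool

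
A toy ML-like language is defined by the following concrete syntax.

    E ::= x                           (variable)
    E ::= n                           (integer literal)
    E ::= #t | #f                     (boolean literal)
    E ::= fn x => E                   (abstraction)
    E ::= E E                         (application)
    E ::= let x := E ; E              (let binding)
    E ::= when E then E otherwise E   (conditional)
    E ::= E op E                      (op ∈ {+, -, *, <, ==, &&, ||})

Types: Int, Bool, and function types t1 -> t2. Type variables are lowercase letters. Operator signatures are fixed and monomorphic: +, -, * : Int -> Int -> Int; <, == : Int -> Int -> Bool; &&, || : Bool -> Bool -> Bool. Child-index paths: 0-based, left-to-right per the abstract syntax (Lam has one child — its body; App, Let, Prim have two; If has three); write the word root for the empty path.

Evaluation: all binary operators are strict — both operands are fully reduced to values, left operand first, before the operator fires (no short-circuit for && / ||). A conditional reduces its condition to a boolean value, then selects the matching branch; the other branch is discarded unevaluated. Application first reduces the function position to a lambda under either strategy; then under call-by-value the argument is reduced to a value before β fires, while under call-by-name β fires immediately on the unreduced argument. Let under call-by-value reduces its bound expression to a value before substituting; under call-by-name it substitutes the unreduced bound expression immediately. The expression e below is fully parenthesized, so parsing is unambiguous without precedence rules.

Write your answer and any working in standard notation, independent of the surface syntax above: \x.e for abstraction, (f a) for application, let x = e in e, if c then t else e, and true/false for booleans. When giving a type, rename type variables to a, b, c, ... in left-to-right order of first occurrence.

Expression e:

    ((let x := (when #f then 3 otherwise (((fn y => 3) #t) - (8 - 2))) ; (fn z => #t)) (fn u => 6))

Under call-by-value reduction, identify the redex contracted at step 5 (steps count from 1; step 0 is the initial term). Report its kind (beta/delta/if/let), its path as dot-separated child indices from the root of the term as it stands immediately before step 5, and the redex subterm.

Answer: let at 0 : (let x = -3 in (\z.true))

Derivation:
step 0: ((let x = (if false then 3 else (((\y.3) true) - (8 - 2))) in (\z.true)) (\u.6))
step 1: [if@0.0] ((let x = (((\y.3) true) - (8 - 2)) in (\z.true)) (\u.6))
step 2: [beta@0.0.0] ((let x = (3 - (8 - 2)) in (\z.true)) (\u.6))
step 3: [delta@0.0.1] ((let x = (3 - 6) in (\z.true)) (\u.6))
step 4: [delta@0.0] ((let x = -3 in (\z.true)) (\u.6))
step 5: [let@0] ((\z.true) (\u.6))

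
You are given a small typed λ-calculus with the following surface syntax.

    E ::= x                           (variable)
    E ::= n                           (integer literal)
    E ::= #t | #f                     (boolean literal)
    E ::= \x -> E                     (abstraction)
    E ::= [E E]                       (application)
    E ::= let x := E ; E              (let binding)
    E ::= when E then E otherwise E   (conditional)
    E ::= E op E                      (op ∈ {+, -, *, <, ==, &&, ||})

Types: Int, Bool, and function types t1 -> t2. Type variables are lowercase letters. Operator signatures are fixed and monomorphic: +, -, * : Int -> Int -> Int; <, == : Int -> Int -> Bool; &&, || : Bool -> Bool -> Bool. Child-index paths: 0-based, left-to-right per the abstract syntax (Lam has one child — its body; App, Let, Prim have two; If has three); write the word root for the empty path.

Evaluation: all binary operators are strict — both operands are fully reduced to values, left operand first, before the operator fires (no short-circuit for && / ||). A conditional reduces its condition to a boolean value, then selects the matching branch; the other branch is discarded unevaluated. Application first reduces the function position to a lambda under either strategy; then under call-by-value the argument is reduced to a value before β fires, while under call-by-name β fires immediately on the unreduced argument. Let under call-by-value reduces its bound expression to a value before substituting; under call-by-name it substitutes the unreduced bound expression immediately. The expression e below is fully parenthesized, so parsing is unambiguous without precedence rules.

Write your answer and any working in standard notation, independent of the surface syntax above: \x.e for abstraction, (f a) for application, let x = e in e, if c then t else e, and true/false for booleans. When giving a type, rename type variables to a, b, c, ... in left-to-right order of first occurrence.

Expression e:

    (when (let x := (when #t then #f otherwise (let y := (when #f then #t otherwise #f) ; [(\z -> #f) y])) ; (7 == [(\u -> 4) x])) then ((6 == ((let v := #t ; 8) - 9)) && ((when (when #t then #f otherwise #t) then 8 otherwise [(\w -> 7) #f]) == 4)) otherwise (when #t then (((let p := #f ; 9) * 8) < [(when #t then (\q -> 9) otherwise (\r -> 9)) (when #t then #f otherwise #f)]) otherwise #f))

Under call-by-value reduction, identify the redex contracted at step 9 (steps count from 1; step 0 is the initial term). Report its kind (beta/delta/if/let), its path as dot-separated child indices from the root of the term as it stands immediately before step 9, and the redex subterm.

Answer: if at 1.0 : (if true then (\q.9) else (\r.9))

Working:
step 0: (if (let x = (if true then false else (let y = (if false then true else false) in ((\z.false) y))) in (7 == ((\u.4) x))) then ((6 == ((let v = true in 8) - 9)) && ((if (if true then false else true) then 8 else ((\w.7) false)) == 4)) else (if true then (((let p = false in 9) * 8) < ((if true then (\q.9) else (\r.9)) (if true then false else false))) else false))
step 1: [if@0.0] (if (let x = false in (7 == ((\u.4) x))) then ((6 == ((let v = true in 8) - 9)) && ((if (if true then false else true) then 8 else ((\w.7) false)) == 4)) else (if true then (((let p = false in 9) * 8) < ((if true then (\q.9) else (\r.9)) (if true then false else false))) else false))
step 2: [let@0] (if (7 == ((\u.4) false)) then ((6 == ((let v = true in 8) - 9)) && ((if (if true then false else true) then 8 else ((\w.7) false)) == 4)) else (if true then (((let p = false in 9) * 8) < ((if true then (\q.9) else (\r.9)) (if true then false else false))) else false))
step 3: [beta@0.1] (if (7 == 4) then ((6 == ((let v = true in 8) - 9)) && ((if (if true then false else true) then 8 else ((\w.7) false)) == 4)) else (if true then (((let p = false in 9) * 8) < ((if true then (\q.9) else (\r.9)) (if true then false else false))) else false))
step 4: [delta@0] (if false then ((6 == ((let v = true in 8) - 9)) && ((if (if true then false else true) then 8 else ((\w.7) false)) == 4)) else (if true then (((let p = false in 9) * 8) < ((if true then (\q.9) else (\r.9)) (if true then false else false))) else false))
step 5: [if@root] (if true then (((let p = false in 9) * 8) < ((if true then (\q.9) else (\r.9)) (if true then false else false))) else false)
step 6: [if@root] (((let p = false in 9) * 8) < ((if true then (\q.9) else (\r.9)) (if true then false else false)))
step 7: [let@0.0] ((9 * 8) < ((if true then (\q.9) else (\r.9)) (if true then false else false)))
step 8: [delta@0] (72 < ((if true then (\q.9) else (\r.9)) (if true then false else false)))
step 9: [if@1.0] (72 < ((\q.9) (if true then false else false)))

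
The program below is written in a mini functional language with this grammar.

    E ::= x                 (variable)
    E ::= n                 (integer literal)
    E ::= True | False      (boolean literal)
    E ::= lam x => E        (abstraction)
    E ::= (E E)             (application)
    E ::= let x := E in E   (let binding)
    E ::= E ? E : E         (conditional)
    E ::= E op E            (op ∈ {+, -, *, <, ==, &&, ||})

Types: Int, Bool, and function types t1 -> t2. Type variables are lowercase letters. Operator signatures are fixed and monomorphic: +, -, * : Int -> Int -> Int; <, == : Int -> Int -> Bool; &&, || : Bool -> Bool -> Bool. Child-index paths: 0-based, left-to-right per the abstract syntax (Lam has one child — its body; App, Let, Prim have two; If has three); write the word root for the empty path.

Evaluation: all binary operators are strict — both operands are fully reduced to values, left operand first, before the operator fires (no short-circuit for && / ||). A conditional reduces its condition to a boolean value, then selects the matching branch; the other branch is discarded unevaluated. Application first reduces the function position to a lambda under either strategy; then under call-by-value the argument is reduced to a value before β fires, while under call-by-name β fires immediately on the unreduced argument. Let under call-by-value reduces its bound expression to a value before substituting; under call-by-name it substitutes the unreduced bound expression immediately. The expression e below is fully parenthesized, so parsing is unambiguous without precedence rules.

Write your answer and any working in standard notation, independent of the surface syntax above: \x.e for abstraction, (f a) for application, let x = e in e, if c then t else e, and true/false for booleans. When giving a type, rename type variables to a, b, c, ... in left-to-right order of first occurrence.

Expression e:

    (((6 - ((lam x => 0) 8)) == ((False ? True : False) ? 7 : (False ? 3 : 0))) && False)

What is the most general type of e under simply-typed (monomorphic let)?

Answer: Bool

Trace:
  unify Int ~ Int
\x._ : a -> Int
  unify a -> Int ~ Int -> b
  unify a ~ Int
  unify Int ~ b
_ _ : Int
  unify Int ~ Int
  unify Int ~ Int
  unify Bool ~ Bool
  unify Bool ~ Bool
  unify Bool ~ Bool
  unify Bool ~ Bool
  unify Int ~ Int
  unify Int ~ Int
  unify Int ~ Int
  unify Bool ~ Bool
  unify Bool ~ Bool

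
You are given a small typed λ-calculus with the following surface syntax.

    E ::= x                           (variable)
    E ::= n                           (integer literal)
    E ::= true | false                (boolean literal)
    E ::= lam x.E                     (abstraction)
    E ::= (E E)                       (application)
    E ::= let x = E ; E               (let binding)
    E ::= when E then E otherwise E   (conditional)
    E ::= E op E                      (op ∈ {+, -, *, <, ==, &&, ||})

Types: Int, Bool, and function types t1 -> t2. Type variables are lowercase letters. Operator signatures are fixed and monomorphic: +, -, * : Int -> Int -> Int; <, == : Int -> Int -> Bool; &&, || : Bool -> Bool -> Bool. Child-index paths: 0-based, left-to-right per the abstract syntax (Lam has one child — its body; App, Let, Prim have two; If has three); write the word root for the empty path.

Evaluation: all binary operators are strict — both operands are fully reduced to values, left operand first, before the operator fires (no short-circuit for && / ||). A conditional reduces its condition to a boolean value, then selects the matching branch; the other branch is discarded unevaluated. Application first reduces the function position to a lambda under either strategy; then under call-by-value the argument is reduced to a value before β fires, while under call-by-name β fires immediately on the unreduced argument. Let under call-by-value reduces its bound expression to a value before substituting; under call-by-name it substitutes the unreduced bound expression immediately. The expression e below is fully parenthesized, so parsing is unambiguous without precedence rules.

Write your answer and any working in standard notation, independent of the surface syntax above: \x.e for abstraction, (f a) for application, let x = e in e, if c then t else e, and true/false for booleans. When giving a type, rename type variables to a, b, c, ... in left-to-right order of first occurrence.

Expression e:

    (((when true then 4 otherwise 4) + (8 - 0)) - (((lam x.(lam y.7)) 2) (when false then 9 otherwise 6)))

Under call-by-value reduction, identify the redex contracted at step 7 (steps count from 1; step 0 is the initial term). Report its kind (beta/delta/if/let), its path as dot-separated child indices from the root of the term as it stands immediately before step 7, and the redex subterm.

Working:
step 0: (((if true then 4 else 4) + (8 - 0)) - (((\x.(\y.7)) 2) (if false then 9 else 6)))
step 1: [if@0.0] ((4 + (8 - 0)) - (((\x.(\y.7)) 2) (if false then 9 else 6)))
step 2: [delta@0.1] ((4 + 8) - (((\x.(\y.7)) 2) (if false then 9 else 6)))
step 3: [delta@0] (12 - (((\x.(\y.7)) 2) (if false then 9 else 6)))
step 4: [beta@1.0] (12 - ((\y.7) (if false then 9 else 6)))
step 5: [if@1.1] (12 - ((\y.7) 6))
step 6: [beta@1] (12 - 7)
step 7: [delta@root] 5

Answer: delta at root : (12 - 7)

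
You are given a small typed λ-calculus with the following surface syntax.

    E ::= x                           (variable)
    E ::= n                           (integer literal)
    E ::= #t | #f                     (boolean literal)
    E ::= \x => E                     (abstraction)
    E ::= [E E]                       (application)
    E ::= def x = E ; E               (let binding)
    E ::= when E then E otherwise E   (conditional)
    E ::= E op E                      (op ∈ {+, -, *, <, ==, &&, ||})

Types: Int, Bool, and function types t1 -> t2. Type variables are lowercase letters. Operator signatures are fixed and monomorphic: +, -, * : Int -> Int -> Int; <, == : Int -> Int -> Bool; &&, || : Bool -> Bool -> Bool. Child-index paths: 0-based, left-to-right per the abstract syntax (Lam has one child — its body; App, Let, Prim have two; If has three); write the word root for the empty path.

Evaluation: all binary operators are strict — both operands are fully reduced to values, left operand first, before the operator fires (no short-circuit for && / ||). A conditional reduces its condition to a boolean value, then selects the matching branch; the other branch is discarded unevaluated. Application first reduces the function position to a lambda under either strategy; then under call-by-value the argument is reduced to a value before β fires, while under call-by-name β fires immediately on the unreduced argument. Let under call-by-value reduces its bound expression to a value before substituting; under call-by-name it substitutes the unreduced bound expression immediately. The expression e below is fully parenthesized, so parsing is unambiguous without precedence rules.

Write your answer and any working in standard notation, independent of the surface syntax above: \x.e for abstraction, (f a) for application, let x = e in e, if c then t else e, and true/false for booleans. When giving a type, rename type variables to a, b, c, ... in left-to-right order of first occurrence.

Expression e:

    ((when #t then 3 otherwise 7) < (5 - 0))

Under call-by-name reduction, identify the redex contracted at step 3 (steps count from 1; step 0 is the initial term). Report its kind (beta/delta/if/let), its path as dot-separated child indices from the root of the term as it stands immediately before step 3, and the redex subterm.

Answer: delta at root : (3 < 5)

Working:
step 0: ((if true then 3 else 7) < (5 - 0))
step 1: [if@0] (3 < (5 - 0))
step 2: [delta@1] (3 < 5)
step 3: [delta@root] true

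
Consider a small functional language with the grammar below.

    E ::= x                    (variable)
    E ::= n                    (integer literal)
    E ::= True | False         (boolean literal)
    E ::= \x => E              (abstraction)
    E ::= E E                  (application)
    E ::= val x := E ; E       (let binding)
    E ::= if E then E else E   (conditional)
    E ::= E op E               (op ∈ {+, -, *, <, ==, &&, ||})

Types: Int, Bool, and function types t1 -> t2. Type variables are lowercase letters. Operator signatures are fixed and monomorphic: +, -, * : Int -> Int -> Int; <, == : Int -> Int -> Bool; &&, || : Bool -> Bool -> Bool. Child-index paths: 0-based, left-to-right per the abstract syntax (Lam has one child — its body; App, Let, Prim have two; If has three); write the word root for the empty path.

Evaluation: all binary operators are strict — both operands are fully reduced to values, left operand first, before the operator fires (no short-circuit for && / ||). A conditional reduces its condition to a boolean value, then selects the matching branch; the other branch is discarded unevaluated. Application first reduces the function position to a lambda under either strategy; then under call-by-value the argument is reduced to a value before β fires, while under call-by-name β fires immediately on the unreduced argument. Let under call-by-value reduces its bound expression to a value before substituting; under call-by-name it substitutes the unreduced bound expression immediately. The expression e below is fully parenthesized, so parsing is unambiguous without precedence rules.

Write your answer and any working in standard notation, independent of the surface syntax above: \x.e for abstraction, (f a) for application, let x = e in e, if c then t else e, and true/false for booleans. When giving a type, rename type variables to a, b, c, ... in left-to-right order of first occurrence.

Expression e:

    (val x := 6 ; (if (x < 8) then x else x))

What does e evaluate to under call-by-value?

Working:
step 0: (let x = 6 in (if (x < 8) then x else x))
step 1: [let@root] (if (6 < 8) then 6 else 6)
step 2: [delta@0] (if true then 6 else 6)
step 3: [if@root] 6

Answer: 6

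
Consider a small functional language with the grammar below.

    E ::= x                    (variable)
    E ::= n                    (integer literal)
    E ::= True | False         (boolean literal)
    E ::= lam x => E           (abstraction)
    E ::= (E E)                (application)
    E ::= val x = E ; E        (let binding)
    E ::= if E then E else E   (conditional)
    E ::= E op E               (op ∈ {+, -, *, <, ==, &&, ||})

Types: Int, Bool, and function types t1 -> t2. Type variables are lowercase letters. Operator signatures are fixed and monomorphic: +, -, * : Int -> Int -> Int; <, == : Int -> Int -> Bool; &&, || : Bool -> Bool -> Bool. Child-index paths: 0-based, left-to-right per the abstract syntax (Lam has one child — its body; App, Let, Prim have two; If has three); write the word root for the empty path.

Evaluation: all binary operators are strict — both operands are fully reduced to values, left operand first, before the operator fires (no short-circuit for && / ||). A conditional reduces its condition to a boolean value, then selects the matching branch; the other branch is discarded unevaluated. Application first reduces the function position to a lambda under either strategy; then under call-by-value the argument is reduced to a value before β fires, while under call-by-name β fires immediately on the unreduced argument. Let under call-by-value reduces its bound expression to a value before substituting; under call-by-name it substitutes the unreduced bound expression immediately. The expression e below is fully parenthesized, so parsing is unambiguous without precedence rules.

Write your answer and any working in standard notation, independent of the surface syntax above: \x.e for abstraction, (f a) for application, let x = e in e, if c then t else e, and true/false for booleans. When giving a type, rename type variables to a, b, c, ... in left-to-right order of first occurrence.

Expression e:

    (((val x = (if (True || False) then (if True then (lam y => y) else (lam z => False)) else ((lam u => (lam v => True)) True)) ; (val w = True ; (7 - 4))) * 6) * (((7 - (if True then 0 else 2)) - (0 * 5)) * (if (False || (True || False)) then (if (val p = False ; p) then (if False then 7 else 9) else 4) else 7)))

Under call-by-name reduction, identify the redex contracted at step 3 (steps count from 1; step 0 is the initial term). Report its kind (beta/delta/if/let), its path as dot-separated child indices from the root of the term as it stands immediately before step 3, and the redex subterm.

Answer: delta at 0.0 : (7 - 4)

Derivation:
step 0: (((let x = (if (true || false) then (if true then (\y.y) else (\z.false)) else ((\u.(\v.true)) true)) in (let w = true in (7 - 4))) * 6) * (((7 - (if true then 0 else 2)) - (0 * 5)) * (if (false || (true || false)) then (if (let p = false in p) then (if false then 7 else 9) else 4) else 7)))
step 1: [let@0.0] (((let w = true in (7 - 4)) * 6) * (((7 - (if true then 0 else 2)) - (0 * 5)) * (if (false || (true || false)) then (if (let p = false in p) then (if false then 7 else 9) else 4) else 7)))
step 2: [let@0.0] (((7 - 4) * 6) * (((7 - (if true then 0 else 2)) - (0 * 5)) * (if (false || (true || false)) then (if (let p = false in p) then (if false then 7 else 9) else 4) else 7)))
step 3: [delta@0.0] ((3 * 6) * (((7 - (if true then 0 else 2)) - (0 * 5)) * (if (false || (true || false)) then (if (let p = false in p) then (if false then 7 else 9) else 4) else 7)))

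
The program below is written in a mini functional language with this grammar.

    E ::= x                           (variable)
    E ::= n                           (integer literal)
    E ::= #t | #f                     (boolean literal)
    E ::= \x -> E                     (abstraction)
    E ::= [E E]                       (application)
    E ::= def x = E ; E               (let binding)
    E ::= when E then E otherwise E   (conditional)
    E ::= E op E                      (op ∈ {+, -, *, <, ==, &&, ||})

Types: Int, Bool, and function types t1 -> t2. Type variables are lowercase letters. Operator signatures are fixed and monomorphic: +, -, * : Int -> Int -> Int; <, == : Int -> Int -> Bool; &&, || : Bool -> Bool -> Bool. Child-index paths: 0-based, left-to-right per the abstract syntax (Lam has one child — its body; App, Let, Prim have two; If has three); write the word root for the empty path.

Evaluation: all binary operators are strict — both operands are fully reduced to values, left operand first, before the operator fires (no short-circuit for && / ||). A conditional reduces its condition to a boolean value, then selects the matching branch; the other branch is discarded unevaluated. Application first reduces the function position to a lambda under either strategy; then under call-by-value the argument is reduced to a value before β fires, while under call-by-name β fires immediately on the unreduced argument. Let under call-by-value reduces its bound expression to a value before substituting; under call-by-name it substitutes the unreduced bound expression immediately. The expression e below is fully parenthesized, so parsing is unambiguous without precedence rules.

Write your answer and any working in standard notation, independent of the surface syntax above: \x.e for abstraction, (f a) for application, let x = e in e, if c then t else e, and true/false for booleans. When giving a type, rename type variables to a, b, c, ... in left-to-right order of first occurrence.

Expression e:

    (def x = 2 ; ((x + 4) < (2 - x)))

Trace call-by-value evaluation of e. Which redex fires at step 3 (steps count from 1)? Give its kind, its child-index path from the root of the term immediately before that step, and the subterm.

Answer: delta at 1 : (2 - 2)

Derivation:
step 0: (let x = 2 in ((x + 4) < (2 - x)))
step 1: [let@root] ((2 + 4) < (2 - 2))
step 2: [delta@0] (6 < (2 - 2))
step 3: [delta@1] (6 < 0)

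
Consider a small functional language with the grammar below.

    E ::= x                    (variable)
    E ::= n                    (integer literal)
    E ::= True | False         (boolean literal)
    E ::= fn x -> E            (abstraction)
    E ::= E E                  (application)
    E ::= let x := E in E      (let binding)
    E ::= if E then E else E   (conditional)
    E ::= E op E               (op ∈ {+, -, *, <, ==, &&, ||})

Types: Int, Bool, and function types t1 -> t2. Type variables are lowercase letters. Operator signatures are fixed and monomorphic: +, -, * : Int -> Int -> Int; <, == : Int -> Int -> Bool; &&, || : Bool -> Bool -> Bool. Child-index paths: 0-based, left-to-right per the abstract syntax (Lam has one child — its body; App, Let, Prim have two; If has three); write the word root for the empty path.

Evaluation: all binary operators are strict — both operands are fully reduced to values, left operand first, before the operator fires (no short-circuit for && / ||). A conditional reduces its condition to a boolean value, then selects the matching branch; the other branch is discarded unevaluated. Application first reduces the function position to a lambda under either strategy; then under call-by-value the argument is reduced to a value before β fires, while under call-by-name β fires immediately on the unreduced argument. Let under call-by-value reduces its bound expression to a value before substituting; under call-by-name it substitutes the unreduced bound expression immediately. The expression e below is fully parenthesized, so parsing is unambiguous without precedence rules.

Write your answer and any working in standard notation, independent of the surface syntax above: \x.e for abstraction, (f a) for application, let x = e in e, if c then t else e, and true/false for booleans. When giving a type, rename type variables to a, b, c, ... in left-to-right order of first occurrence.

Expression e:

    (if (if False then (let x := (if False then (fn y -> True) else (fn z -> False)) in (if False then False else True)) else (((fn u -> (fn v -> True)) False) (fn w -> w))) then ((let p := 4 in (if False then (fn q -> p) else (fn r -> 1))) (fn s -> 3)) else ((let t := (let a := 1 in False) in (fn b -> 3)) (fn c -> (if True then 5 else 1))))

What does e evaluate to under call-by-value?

Working:
step 0: (if (if false then (let x = (if false then (\y.true) else (\z.false)) in (if false then false else true)) else (((\u.(\v.true)) false) (\w.w))) then ((let p = 4 in (if false then (\q.p) else (\r.1))) (\s.3)) else ((let t = (let a = 1 in false) in (\b.3)) (\c.(if true then 5 else 1))))
step 1: [if@0] (if (((\u.(\v.true)) false) (\w.w)) then ((let p = 4 in (if false then (\q.p) else (\r.1))) (\s.3)) else ((let t = (let a = 1 in false) in (\b.3)) (\c.(if true then 5 else 1))))
step 2: [beta@0.0] (if ((\v.true) (\w.w)) then ((let p = 4 in (if false then (\q.p) else (\r.1))) (\s.3)) else ((let t = (let a = 1 in false) in (\b.3)) (\c.(if true then 5 else 1))))
step 3: [beta@0] (if true then ((let p = 4 in (if false then (\q.p) else (\r.1))) (\s.3)) else ((let t = (let a = 1 in false) in (\b.3)) (\c.(if true then 5 else 1))))
step 4: [if@root] ((let p = 4 in (if false then (\q.p) else (\r.1))) (\s.3))
step 5: [let@0] ((if false then (\q.4) else (\r.1)) (\s.3))
step 6: [if@0] ((\r.1) (\s.3))
step 7: [beta@root] 1

Answer: 1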